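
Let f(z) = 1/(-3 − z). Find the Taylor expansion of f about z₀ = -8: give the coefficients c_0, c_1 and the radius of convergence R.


Let w = z − z₀, so z = z₀ + w.
Then -3 − z = -3 − (z₀ + w) = (-3 − z₀) − w = 5 − w.
f(z) = 1/(5 − w) = (1/(5)) · 1/(1 − w/(5)) = Σ_{n≥0} w^n / (5)^(n+1).
So c_n = 1/(5)^(n+1):
  c_0 = 1/(5)^1 = 1/5.
  c_1 = 1/(5)^2 = 1/25.
The series is valid for |w/d| < 1, i.e. |z − z₀| < |d|.
Radius of convergence: R = |-3 − z₀| = |5| = 5 (distance from z₀ to the singularity z = -3).

c_0 = 1/5, c_1 = 1/25; R = 5.


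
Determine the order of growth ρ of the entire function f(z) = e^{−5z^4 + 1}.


|e^{−5z^4 + 1}| = e^{Re(-5·z^4) + 1} ≤ e^{5|z|^4 + 1} = e^{5r^4 + 1} on |z| = r, so ρ ≤ 4. Choosing z on |z|=r so that -5·z^4 is real positive (always possible by picking arg z appropriately) gives |f(z)| = e^{5r^4 + 1}, matching the bound. The additive constant 1 does not affect log log M(r) ~ 4·log r. Hence ρ = 4.
Therefore ρ = 4.

Order ρ = 4.


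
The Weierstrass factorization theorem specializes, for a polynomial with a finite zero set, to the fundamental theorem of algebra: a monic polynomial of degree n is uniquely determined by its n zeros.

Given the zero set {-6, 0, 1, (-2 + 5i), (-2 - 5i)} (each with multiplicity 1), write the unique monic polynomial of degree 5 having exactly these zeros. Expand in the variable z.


The polynomial is p(z) = ∏_{α ∈ S} (z − α), where S = {-6, 0, 1, (-2 + 5i), (-2 - 5i)}.
Expanding the product yields: p(z) = z^5 + 9·z^4 + 43·z^3 + 121·z^2 -174·z.
Note conjugate pairs combine to real quadratics: (z − (-2+5i))(z − (-2−5i)) = z² + 4z + 29.
The resulting polynomial has degree 5 and real coefficients as required.

p(z) = z^5 + 9·z^4 + 43·z^3 + 121·z^2 -174·z.


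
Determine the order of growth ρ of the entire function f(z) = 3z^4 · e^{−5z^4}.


M(r) = max_{|z|=r} |3|·|z|^4·|e^{−5z^4}| = 3·r^4 · e^{5r^4} (the factors attain their maxima compatibly on |z|=r). Then log M(r) = log 3 + 4·log r + 5r^4, dominated by the last term, so log log M(r) ~ 4·log r. The polynomial factor 3z^4 contributes only a log r term and does not affect the order. ρ = 4.
Therefore ρ = 4.

Order ρ = 4.


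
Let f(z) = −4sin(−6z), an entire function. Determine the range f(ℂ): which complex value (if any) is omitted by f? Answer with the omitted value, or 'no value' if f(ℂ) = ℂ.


Little Picard bounds the complement of f(ℂ) to at most one point.
sin is entire and surjective onto ℂ: for every w ∈ ℂ, sin(ζ) = w has a solution ζ ∈ ℂ (e.g., via the complex inverse arcsin). With ζ = −6z this gives z = ζ/(-6). Then -4·sin(−6z) takes every value in -4·ℂ = ℂ, and adding 0 is a bijection of ℂ. So f is surjective and omits no value. (Note: only on the real line is sin bounded by [−1, 1].)

Omitted value: no value.


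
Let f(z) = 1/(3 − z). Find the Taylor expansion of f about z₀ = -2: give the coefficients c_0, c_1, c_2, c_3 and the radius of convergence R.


Let w = z − z₀, so z = z₀ + w.
Then 3 − z = 3 − (z₀ + w) = (3 − z₀) − w = 5 − w.
f(z) = 1/(5 − w) = (1/(5)) · 1/(1 − w/(5)) = Σ_{n≥0} w^n / (5)^(n+1).
So c_n = 1/(5)^(n+1):
  c_0 = 1/(5)^1 = 1/5.
  c_1 = 1/(5)^2 = 1/25.
  c_2 = 1/(5)^3 = 1/125.
  c_3 = 1/(5)^4 = 1/625.
The series is valid for |w/d| < 1, i.e. |z − z₀| < |d|.
Radius of convergence: R = |3 − z₀| = |5| = 5 (distance from z₀ to the singularity z = 3).

c_0 = 1/5, c_1 = 1/25, c_2 = 1/125, c_3 = 1/625; R = 5.


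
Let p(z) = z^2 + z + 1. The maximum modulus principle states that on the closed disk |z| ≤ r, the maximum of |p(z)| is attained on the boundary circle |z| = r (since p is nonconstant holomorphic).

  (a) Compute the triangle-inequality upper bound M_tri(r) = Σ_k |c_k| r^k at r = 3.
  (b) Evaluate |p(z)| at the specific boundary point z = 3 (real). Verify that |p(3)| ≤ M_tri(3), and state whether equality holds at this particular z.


Coefficients: c_0 = 1, c_1 = 1, c_2 = 1. Radius r = 3.
Part (a). Triangle bound: M_tri(r) = Σ_k |c_k| r^k
  = |1|·3^0 + |1|·3^1 + |1|·3^2
  = 1 + 3 + 9 = 13.
This bounds M(r) := max_{|z|=r} |p(z)| from above; equality holds iff all terms c_k z^k can be made to align in phase at a single z on |z|=r.
Part (b). At z = 3 (real, on the circle |z| = r):
  p(3) = (1)·3^0 + (1)·3^1 + (1)·3^2 = 13.
  |p(3)| = 13.
Since all nonzero coefficients share the same sign, |p(3)| = 13 = M_tri(3); the triangle bound is attained at z = 3, so in fact M(r) = 13.

M_tri(3) = 13; |p(3)| = 13; equality at z=3: yes.


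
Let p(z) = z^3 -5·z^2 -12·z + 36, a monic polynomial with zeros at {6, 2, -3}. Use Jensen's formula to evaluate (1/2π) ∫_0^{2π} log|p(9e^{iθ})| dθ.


Zeros: -3, 2, 6; r = 9.
Inside |z| < r: -3, 2, 6. Outside (|z| ≥ r): ∅.
p(0) = 36, so log|p(0)| = log(36) = 3.5835.
Apply Jensen: I(r) = log|p(0)| + Σ_k log(r/|z_k|), summed over zeros inside |z| < r.
  log(r/|z_k|) for z_k = 6: log(9/6) = 0.4055
  log(r/|z_k|) for z_k = 2: log(9/2) = 1.5041
  log(r/|z_k|) for z_k = -3: log(9/3) = 1.0986
Sum over inside zeros: 3.0082.
I(r) = log|p(0)| + (inside sum) = 3.5835 + 3.0082 = 6.5917.
Closed form (all zeros inside, monic): I(r) = n·log(r) = 3·log(9) = 6.5917. ✓

I(r) ≈ 6.5917.


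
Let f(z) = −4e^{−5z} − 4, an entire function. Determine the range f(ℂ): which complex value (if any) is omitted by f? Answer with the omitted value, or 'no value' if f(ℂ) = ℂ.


Little Picard bounds the complement of f(ℂ) to at most one point.
e^{−5z} is never zero on ℂ, so -4·e^{−5z} takes every value in ℂ ∖ {0}. Adding -4 shifts the range to ℂ ∖ {-4}. Thus f omits exactly the value -4.

Omitted value: -4.


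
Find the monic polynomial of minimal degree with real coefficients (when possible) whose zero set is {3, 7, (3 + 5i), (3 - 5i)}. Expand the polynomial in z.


The polynomial is p(z) = ∏_{α ∈ S} (z − α), where S = {3, 7, (3 + 5i), (3 - 5i)}.
Expanding the product yields: p(z) = z^4 -16·z^3 + 115·z^2 -466·z + 714.
Note conjugate pairs combine to real quadratics: (z − (3+5i))(z − (3−5i)) = z² − 6z + 34.
The resulting polynomial has degree 4 and real coefficients as required.

p(z) = z^4 -16·z^3 + 115·z^2 -466·z + 714.


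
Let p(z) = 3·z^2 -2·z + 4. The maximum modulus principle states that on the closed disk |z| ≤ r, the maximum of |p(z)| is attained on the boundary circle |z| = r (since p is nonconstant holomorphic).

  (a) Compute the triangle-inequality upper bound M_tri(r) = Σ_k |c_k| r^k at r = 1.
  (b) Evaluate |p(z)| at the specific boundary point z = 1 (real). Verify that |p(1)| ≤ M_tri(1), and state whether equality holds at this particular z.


Coefficients: c_0 = 4, c_1 = -2, c_2 = 3. Radius r = 1.
Part (a). Triangle bound: M_tri(r) = Σ_k |c_k| r^k
  = |4|·1^0 + |-2|·1^1 + |3|·1^2
  = 4 + 2 + 3 = 9.
This bounds M(r) := max_{|z|=r} |p(z)| from above; equality holds iff all terms c_k z^k can be made to align in phase at a single z on |z|=r.
Part (b). At z = 1 (real, on the circle |z| = r):
  p(1) = (4)·1^0 + (-2)·1^1 + (3)·1^2 = 5.
  |p(1)| = 5.
Check: |p(1)| = 5 ≤ 9 = M_tri(1). ✓ Equality does not hold at z = 1 (the coefficients have mixed signs, so the terms do not all align in phase there).

M_tri(1) = 9; |p(1)| = 5; equality at z=1: no.


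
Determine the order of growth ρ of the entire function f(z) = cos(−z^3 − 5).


Write cos(w) = (e^{iw} ± e^{−iw})/(2 or 2i), so |cos(w)| ≤ e^{|w|}. With w = −z^3 − 5, |w| ≤ 1r^3 + 5 on |z|=r, giving M(r) ≤ e^{1r^3 + 5} and ρ ≤ 3. For the lower bound, choose z on |z|=r with -1z^3 purely imaginary of modulus 1r^3; then |cos(−z^3 − 5)| grows like e^{1r^3}/2, so ρ ≥ 3. Hence ρ = 3.
Therefore ρ = 3.

Order ρ = 3.


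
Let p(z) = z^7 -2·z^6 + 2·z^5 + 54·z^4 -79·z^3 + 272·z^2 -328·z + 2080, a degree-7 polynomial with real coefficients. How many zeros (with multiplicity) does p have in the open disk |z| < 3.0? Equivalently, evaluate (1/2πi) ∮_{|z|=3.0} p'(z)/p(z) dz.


The zeros of p are: (-1 + 2i), (-1 - 2i), (2 + 3i), (2 - 3i), -4, (2 + 2i), (2 - 2i).
Their magnitudes are: 2.236, 2.236, 3.606, 3.606, 4, 2.828, 2.828.
Zeros with |z| < R = 3.0: (-1 + 2i), (-1 - 2i), (2 + 2i), (2 - 2i).
Count = 4.
By the argument principle, (1/2πi) ∮_{|z|=R} p'(z)/p(z) dz equals exactly this count.

Number of zeros inside |z| < 3.0: 4.


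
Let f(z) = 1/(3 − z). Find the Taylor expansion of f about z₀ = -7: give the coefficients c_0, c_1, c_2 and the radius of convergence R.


Let w = z − z₀, so z = z₀ + w.
Then 3 − z = 3 − (z₀ + w) = (3 − z₀) − w = 10 − w.
f(z) = 1/(10 − w) = (1/(10)) · 1/(1 − w/(10)) = Σ_{n≥0} w^n / (10)^(n+1).
So c_n = 1/(10)^(n+1):
  c_0 = 1/(10)^1 = 1/10.
  c_1 = 1/(10)^2 = 1/100.
  c_2 = 1/(10)^3 = 1/1000.
The series is valid for |w/d| < 1, i.e. |z − z₀| < |d|.
Radius of convergence: R = |3 − z₀| = |10| = 10 (distance from z₀ to the singularity z = 3).

c_0 = 1/10, c_1 = 1/100, c_2 = 1/1000; R = 10.


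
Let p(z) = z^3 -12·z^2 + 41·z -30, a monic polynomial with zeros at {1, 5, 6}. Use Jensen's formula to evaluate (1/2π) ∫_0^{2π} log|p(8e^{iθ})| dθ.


Zeros: 1, 5, 6; r = 8.
Inside |z| < r: 1, 5, 6. Outside (|z| ≥ r): ∅.
p(0) = -30, so log|p(0)| = log(30) = 3.4012.
Apply Jensen: I(r) = log|p(0)| + Σ_k log(r/|z_k|), summed over zeros inside |z| < r.
  log(r/|z_k|) for z_k = 1: log(8/1) = 2.0794
  log(r/|z_k|) for z_k = 5: log(8/5) = 0.4700
  log(r/|z_k|) for z_k = 6: log(8/6) = 0.2877
Sum over inside zeros: 2.8371.
I(r) = log|p(0)| + (inside sum) = 3.4012 + 2.8371 = 6.2383.
Closed form (all zeros inside, monic): I(r) = n·log(r) = 3·log(8) = 6.2383. ✓

I(r) ≈ 6.2383.


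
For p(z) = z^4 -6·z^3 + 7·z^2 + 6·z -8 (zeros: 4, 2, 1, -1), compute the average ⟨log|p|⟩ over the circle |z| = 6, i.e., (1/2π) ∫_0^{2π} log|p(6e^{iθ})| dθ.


Zeros: -1, 1, 2, 4; r = 6.
Inside |z| < r: -1, 1, 2, 4. Outside (|z| ≥ r): ∅.
p(0) = -8, so log|p(0)| = log(8) = 2.0794.
Apply Jensen: I(r) = log|p(0)| + Σ_k log(r/|z_k|), summed over zeros inside |z| < r.
  log(r/|z_k|) for z_k = 4: log(6/4) = 0.4055
  log(r/|z_k|) for z_k = 2: log(6/2) = 1.0986
  log(r/|z_k|) for z_k = 1: log(6/1) = 1.7918
  log(r/|z_k|) for z_k = -1: log(6/1) = 1.7918
Sum over inside zeros: 5.0876.
I(r) = log|p(0)| + (inside sum) = 2.0794 + 5.0876 = 7.1670.
Closed form (all zeros inside, monic): I(r) = n·log(r) = 4·log(6) = 7.1670. ✓

I(r) ≈ 7.1670.


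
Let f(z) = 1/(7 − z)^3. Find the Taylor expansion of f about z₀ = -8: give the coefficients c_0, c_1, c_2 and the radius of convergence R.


Let w = z − z₀, so z = z₀ + w.
Then 7 − z = 7 − (z₀ + w) = (7 − z₀) − w = 15 − w.
f(z) = 1/(15 − w)^3 = (1/(15)^3) · (1 − w/(15))^{−3}.
By the binomial series (1−u)^{−3} = Σ_{n≥0} C(n+2, 2) u^n for |u|<1, with u = w/(15):
  c_n = C(n+2, 2) / (15)^(n+3).
  c_0 = 1/(15)^3 = 1/3375.
  c_1 = 3/(15)^4 = 1/16875.
  c_2 = 6/(15)^5 = 2/253125.
The series is valid for |w/d| < 1, i.e. |z − z₀| < |d|.
Radius of convergence: R = |7 − z₀| = |15| = 15 (distance from z₀ to the singularity z = 7).

c_0 = 1/3375, c_1 = 1/16875, c_2 = 2/253125; R = 15.


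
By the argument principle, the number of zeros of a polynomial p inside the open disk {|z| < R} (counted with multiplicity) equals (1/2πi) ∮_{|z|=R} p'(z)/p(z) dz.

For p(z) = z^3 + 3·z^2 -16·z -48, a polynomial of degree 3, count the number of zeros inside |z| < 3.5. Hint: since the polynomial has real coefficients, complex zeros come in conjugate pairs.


The zeros of p are: -3, -4, 4.
Their magnitudes are: 3, 4, 4.
Zeros with |z| < R = 3.5: -3.
Count = 1.
By the argument principle, (1/2πi) ∮_{|z|=R} p'(z)/p(z) dz equals exactly this count.

Number of zeros inside |z| < 3.5: 1.


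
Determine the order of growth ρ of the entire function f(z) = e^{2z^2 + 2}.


|e^{2z^2 + 2}| = e^{Re(2·z^2) + 2} ≤ e^{2|z|^2 + 2} = e^{2r^2 + 2} on |z| = r, so ρ ≤ 2. Choosing z on |z|=r so that 2·z^2 is real positive (always possible by picking arg z appropriately) gives |f(z)| = e^{2r^2 + 2}, matching the bound. The additive constant 2 does not affect log log M(r) ~ 2·log r. Hence ρ = 2.
Therefore ρ = 2.

Order ρ = 2.


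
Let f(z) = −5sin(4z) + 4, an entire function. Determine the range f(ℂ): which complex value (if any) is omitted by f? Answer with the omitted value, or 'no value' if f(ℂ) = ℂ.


Little Picard bounds the complement of f(ℂ) to at most one point.
sin is entire and surjective onto ℂ: for every w ∈ ℂ, sin(ζ) = w has a solution ζ ∈ ℂ (e.g., via the complex inverse arcsin). With ζ = 4z this gives z = ζ/(4). Then -5·sin(4z) takes every value in -5·ℂ = ℂ, and adding 4 is a bijection of ℂ. So f is surjective and omits no value. (Note: only on the real line is sin bounded by [−1, 1].)

Omitted value: no value.


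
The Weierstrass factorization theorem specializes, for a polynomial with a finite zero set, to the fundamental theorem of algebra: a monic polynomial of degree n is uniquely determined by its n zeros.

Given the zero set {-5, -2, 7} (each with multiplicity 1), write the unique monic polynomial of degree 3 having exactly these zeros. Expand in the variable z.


The polynomial is p(z) = ∏_{α ∈ S} (z − α), where S = {-5, -2, 7}.
Expanding the product yields: p(z) = z^3 -39·z -70.
The resulting polynomial has degree 3 and real coefficients as required.

p(z) = z^3 -39·z -70.


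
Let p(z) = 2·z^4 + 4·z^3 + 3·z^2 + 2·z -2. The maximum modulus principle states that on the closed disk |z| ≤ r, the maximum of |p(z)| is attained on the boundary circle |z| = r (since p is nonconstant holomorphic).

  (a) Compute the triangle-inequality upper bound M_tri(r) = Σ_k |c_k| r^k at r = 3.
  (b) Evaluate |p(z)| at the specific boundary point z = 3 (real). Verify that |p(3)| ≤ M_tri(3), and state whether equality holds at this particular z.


Coefficients: c_0 = -2, c_1 = 2, c_2 = 3, c_3 = 4, c_4 = 2. Radius r = 3.
Part (a). Triangle bound: M_tri(r) = Σ_k |c_k| r^k
  = |-2|·3^0 + |2|·3^1 + |3|·3^2 + |4|·3^3 + |2|·3^4
  = 2 + 6 + 27 + 108 + 162 = 305.
This bounds M(r) := max_{|z|=r} |p(z)| from above; equality holds iff all terms c_k z^k can be made to align in phase at a single z on |z|=r.
Part (b). At z = 3 (real, on the circle |z| = r):
  p(3) = (-2)·3^0 + (2)·3^1 + (3)·3^2 + (4)·3^3 + (2)·3^4 = 301.
  |p(3)| = 301.
Check: |p(3)| = 301 ≤ 305 = M_tri(3). ✓ Equality does not hold at z = 3 (the coefficients have mixed signs, so the terms do not all align in phase there).

M_tri(3) = 305; |p(3)| = 301; equality at z=3: no.


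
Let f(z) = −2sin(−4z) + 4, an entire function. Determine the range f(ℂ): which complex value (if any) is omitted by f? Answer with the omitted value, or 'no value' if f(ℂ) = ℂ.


Little Picard bounds the complement of f(ℂ) to at most one point.
sin is entire and surjective onto ℂ: for every w ∈ ℂ, sin(ζ) = w has a solution ζ ∈ ℂ (e.g., via the complex inverse arcsin). With ζ = −4z this gives z = ζ/(-4). Then -2·sin(−4z) takes every value in -2·ℂ = ℂ, and adding 4 is a bijection of ℂ. So f is surjective and omits no value. (Note: only on the real line is sin bounded by [−1, 1].)

Omitted value: no value.


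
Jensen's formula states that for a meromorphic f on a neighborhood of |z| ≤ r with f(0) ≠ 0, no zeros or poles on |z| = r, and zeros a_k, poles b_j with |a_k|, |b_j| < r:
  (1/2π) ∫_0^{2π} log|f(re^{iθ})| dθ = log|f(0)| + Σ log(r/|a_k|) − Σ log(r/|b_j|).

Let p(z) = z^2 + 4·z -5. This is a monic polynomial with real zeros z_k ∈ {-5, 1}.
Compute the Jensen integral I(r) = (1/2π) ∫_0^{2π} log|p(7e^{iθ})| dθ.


Zeros: -5, 1; r = 7.
Inside |z| < r: -5, 1. Outside (|z| ≥ r): ∅.
p(0) = -5, so log|p(0)| = log(5) = 1.6094.
Apply Jensen: I(r) = log|p(0)| + Σ_k log(r/|z_k|), summed over zeros inside |z| < r.
  log(r/|z_k|) for z_k = -5: log(7/5) = 0.3365
  log(r/|z_k|) for z_k = 1: log(7/1) = 1.9459
Sum over inside zeros: 2.2824.
I(r) = log|p(0)| + (inside sum) = 1.6094 + 2.2824 = 3.8918.
Closed form (all zeros inside, monic): I(r) = n·log(r) = 2·log(7) = 3.8918. ✓

I(r) ≈ 3.8918.


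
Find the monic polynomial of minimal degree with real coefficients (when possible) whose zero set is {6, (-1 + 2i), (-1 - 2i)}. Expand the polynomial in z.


The polynomial is p(z) = ∏_{α ∈ S} (z − α), where S = {6, (-1 + 2i), (-1 - 2i)}.
Expanding the product yields: p(z) = z^3 -4·z^2 -7·z -30.
Note conjugate pairs combine to real quadratics: (z − (-1+2i))(z − (-1−2i)) = z² + 2z + 5.
The resulting polynomial has degree 3 and real coefficients as required.

p(z) = z^3 -4·z^2 -7·z -30.


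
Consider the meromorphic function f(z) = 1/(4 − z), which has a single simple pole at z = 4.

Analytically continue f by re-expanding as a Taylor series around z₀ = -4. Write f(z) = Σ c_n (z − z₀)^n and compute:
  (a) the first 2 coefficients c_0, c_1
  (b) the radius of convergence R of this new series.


Let w = z − z₀, so z = z₀ + w.
Then 4 − z = 4 − (z₀ + w) = (4 − z₀) − w = 8 − w.
f(z) = 1/(8 − w) = (1/(8)) · 1/(1 − w/(8)) = Σ_{n≥0} w^n / (8)^(n+1).
So c_n = 1/(8)^(n+1):
  c_0 = 1/(8)^1 = 1/8.
  c_1 = 1/(8)^2 = 1/64.
The series is valid for |w/d| < 1, i.e. |z − z₀| < |d|.
Radius of convergence: R = |4 − z₀| = |8| = 8 (distance from z₀ to the singularity z = 4).

c_0 = 1/8, c_1 = 1/64; R = 8.


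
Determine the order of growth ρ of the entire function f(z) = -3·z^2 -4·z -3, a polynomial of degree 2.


|f(z)| ≤ Σ|c_k|·r^k = O(r^2) as r → ∞. Polynomial growth is O(e^{r^ε}) for every ε > 0 (since r^2/e^{r^ε} → 0), so ρ ≤ ε for all ε > 0, i.e. ρ = 0. Every nonconstant polynomial has order 0.
Therefore ρ = 0.

Order ρ = 0.


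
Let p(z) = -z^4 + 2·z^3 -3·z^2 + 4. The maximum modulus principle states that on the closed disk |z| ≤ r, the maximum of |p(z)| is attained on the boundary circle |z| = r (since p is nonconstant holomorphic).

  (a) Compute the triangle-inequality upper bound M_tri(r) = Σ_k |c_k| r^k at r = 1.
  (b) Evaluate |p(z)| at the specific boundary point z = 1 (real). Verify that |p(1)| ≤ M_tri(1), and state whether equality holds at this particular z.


Coefficients: c_0 = 4, c_1 = 0, c_2 = -3, c_3 = 2, c_4 = -1. Radius r = 1.
Part (a). Triangle bound: M_tri(r) = Σ_k |c_k| r^k
  = |4|·1^0 + |0|·1^1 + |-3|·1^2 + |2|·1^3 + |-1|·1^4
  = 4 + 0 + 3 + 2 + 1 = 10.
This bounds M(r) := max_{|z|=r} |p(z)| from above; equality holds iff all terms c_k z^k can be made to align in phase at a single z on |z|=r.
Part (b). At z = 1 (real, on the circle |z| = r):
  p(1) = (4)·1^0 + (0)·1^1 + (-3)·1^2 + (2)·1^3 + (-1)·1^4 = 2.
  |p(1)| = 2.
Check: |p(1)| = 2 ≤ 10 = M_tri(1). ✓ Equality does not hold at z = 1 (the coefficients have mixed signs, so the terms do not all align in phase there).

M_tri(1) = 10; |p(1)| = 2; equality at z=1: no.


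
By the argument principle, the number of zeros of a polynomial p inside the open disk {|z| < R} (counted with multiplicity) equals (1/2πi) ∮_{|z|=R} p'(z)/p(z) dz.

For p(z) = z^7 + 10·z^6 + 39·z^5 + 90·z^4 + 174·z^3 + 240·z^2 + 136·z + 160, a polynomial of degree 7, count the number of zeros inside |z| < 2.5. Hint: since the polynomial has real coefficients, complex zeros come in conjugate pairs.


The zeros of p are: -4, (0 + 1i), (0 - 1i), (0 + 2i), (0 - 2i), (-3 + 1i), (-3 - 1i).
Their magnitudes are: 4, 1, 1, 2, 2, 3.162, 3.162.
Zeros with |z| < R = 2.5: (0 + 1i), (0 - 1i), (0 + 2i), (0 - 2i).
Count = 4.
By the argument principle, (1/2πi) ∮_{|z|=R} p'(z)/p(z) dz equals exactly this count.

Number of zeros inside |z| < 2.5: 4.


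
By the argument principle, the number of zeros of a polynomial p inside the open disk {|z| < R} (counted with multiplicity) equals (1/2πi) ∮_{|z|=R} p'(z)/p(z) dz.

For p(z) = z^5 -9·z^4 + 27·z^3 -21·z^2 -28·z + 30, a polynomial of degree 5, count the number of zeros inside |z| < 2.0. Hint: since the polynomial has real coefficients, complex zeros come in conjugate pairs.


The zeros of p are: (3 + 1i), (3 - 1i), 3, -1, 1.
Their magnitudes are: 3.162, 3.162, 3, 1, 1.
Zeros with |z| < R = 2.0: -1, 1.
Count = 2.
By the argument principle, (1/2πi) ∮_{|z|=R} p'(z)/p(z) dz equals exactly this count.

Number of zeros inside |z| < 2.0: 2.


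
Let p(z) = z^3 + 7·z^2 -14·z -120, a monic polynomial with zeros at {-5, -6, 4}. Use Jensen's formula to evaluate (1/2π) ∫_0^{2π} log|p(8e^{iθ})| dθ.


Zeros: -6, -5, 4; r = 8.
Inside |z| < r: -6, -5, 4. Outside (|z| ≥ r): ∅.
p(0) = -120, so log|p(0)| = log(120) = 4.7875.
Apply Jensen: I(r) = log|p(0)| + Σ_k log(r/|z_k|), summed over zeros inside |z| < r.
  log(r/|z_k|) for z_k = -5: log(8/5) = 0.4700
  log(r/|z_k|) for z_k = -6: log(8/6) = 0.2877
  log(r/|z_k|) for z_k = 4: log(8/4) = 0.6931
Sum over inside zeros: 1.4508.
I(r) = log|p(0)| + (inside sum) = 4.7875 + 1.4508 = 6.2383.
Closed form (all zeros inside, monic): I(r) = n·log(r) = 3·log(8) = 6.2383. ✓

I(r) ≈ 6.2383.


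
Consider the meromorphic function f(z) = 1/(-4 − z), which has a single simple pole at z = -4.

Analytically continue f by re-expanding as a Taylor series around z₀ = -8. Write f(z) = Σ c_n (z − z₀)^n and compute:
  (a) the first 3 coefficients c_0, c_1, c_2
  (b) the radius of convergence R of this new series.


Let w = z − z₀, so z = z₀ + w.
Then -4 − z = -4 − (z₀ + w) = (-4 − z₀) − w = 4 − w.
f(z) = 1/(4 − w) = (1/(4)) · 1/(1 − w/(4)) = Σ_{n≥0} w^n / (4)^(n+1).
So c_n = 1/(4)^(n+1):
  c_0 = 1/(4)^1 = 1/4.
  c_1 = 1/(4)^2 = 1/16.
  c_2 = 1/(4)^3 = 1/64.
The series is valid for |w/d| < 1, i.e. |z − z₀| < |d|.
Radius of convergence: R = |-4 − z₀| = |4| = 4 (distance from z₀ to the singularity z = -4).

c_0 = 1/4, c_1 = 1/16, c_2 = 1/64; R = 4.


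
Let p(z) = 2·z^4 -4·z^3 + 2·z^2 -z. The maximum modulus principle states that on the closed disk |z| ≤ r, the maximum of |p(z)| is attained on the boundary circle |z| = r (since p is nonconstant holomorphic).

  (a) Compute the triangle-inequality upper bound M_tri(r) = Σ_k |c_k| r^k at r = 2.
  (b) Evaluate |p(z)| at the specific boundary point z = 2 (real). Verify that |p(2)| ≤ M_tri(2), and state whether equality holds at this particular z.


Coefficients: c_0 = 0, c_1 = -1, c_2 = 2, c_3 = -4, c_4 = 2. Radius r = 2.
Part (a). Triangle bound: M_tri(r) = Σ_k |c_k| r^k
  = |0|·2^0 + |-1|·2^1 + |2|·2^2 + |-4|·2^3 + |2|·2^4
  = 0 + 2 + 8 + 32 + 32 = 74.
This bounds M(r) := max_{|z|=r} |p(z)| from above; equality holds iff all terms c_k z^k can be made to align in phase at a single z on |z|=r.
Part (b). At z = 2 (real, on the circle |z| = r):
  p(2) = (0)·2^0 + (-1)·2^1 + (2)·2^2 + (-4)·2^3 + (2)·2^4 = 6.
  |p(2)| = 6.
Check: |p(2)| = 6 ≤ 74 = M_tri(2). ✓ Equality does not hold at z = 2 (the coefficients have mixed signs, so the terms do not all align in phase there).

M_tri(2) = 74; |p(2)| = 6; equality at z=2: no.


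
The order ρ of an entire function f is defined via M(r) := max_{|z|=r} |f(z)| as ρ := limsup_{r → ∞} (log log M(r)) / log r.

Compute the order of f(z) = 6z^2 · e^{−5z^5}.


M(r) = max_{|z|=r} |6|·|z|^2·|e^{−5z^5}| = 6·r^2 · e^{5r^5} (the factors attain their maxima compatibly on |z|=r). Then log M(r) = log 6 + 2·log r + 5r^5, dominated by the last term, so log log M(r) ~ 5·log r. The polynomial factor 6z^2 contributes only a log r term and does not affect the order. ρ = 5.
Therefore ρ = 5.

Order ρ = 5.


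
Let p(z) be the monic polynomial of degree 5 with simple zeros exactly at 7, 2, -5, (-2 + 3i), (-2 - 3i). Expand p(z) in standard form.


The polynomial is p(z) = ∏_{α ∈ S} (z − α), where S = {7, 2, -5, (-2 + 3i), (-2 - 3i)}.
Expanding the product yields: p(z) = z^5 -34·z^3 -106·z^2 -123·z + 910.
Note conjugate pairs combine to real quadratics: (z − (-2+3i))(z − (-2−3i)) = z² + 4z + 13.
The resulting polynomial has degree 5 and real coefficients as required.

p(z) = z^5 -34·z^3 -106·z^2 -123·z + 910.


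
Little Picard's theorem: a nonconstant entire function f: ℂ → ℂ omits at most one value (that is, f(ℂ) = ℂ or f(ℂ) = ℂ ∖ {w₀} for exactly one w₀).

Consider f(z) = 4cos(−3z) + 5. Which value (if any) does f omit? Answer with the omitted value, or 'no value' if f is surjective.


Little Picard bounds the complement of f(ℂ) to at most one point.
cos is entire and surjective onto ℂ: for every w ∈ ℂ, cos(ζ) = w has a solution ζ ∈ ℂ (e.g., via the complex inverse arccos). With ζ = −3z this gives z = ζ/(-3). Then 4·cos(−3z) takes every value in 4·ℂ = ℂ, and adding 5 is a bijection of ℂ. So f is surjective and omits no value. (Note: only on the real line is cos bounded by [−1, 1].)

Omitted value: no value.


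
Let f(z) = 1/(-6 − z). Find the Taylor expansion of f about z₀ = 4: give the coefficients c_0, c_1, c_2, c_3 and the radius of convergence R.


Let w = z − z₀, so z = z₀ + w.
Then -6 − z = -6 − (z₀ + w) = (-6 − z₀) − w = -10 − w.
f(z) = 1/(-10 − w) = (1/(-10)) · 1/(1 − w/(-10)) = Σ_{n≥0} w^n / (-10)^(n+1).
So c_n = 1/(-10)^(n+1):
  c_0 = 1/(-10)^1 = -1/10.
  c_1 = 1/(-10)^2 = 1/100.
  c_2 = 1/(-10)^3 = -1/1000.
  c_3 = 1/(-10)^4 = 1/10000.
The series is valid for |w/d| < 1, i.e. |z − z₀| < |d|.
Radius of convergence: R = |-6 − z₀| = |-10| = 10 (distance from z₀ to the singularity z = -6).

c_0 = -1/10, c_1 = 1/100, c_2 = -1/1000, c_3 = 1/10000; R = 10.


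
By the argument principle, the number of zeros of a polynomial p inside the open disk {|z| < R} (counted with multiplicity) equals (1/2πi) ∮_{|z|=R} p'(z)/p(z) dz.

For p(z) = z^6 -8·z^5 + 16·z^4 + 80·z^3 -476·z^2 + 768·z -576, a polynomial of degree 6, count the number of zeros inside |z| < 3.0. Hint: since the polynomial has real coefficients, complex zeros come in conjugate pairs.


The zeros of p are: (3 + 3i), (3 - 3i), (1 + 1i), (1 - 1i), 4, -4.
Their magnitudes are: 4.243, 4.243, 1.414, 1.414, 4, 4.
Zeros with |z| < R = 3.0: (1 + 1i), (1 - 1i).
Count = 2.
By the argument principle, (1/2πi) ∮_{|z|=R} p'(z)/p(z) dz equals exactly this count.

Number of zeros inside |z| < 3.0: 2.


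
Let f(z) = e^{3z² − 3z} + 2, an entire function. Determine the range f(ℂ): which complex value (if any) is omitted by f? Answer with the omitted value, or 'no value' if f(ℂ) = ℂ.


Little Picard bounds the complement of f(ℂ) to at most one point.
The exponent g(z) = 3z² − 3z is a nonconstant polynomial, hence surjective onto ℂ. So e^{g(z)} takes every value in {e^w : w ∈ ℂ} = ℂ ∖ {0}. Adding 2 shifts the range to ℂ ∖ {2}. f omits exactly 2.

Omitted value: 2.


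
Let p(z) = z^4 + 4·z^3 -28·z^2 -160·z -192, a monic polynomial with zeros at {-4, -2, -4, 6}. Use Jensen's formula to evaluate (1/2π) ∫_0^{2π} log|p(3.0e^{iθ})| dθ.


Zeros: -4, -4, -2, 6; r = 3.0.
Inside |z| < r: -2. Outside (|z| ≥ r): -4, -4, 6.
p(0) = -192, so log|p(0)| = log(192) = 5.2575.
Apply Jensen: I(r) = log|p(0)| + Σ_k log(r/|z_k|), summed over zeros inside |z| < r.
  log(r/|z_k|) for z_k = -2: log(3.0/2) = 0.4055
  Outside zeros (-4, -4, 6) contribute nothing to the Jensen sum.
Sum over inside zeros: 0.4055.
I(r) = log|p(0)| + (inside sum) = 5.2575 + 0.4055 = 5.6630.
Note: since some zeros are outside |z| ≤ r, the simplified n·log(r) form does NOT apply — only the inside zeros contribute.

I(r) ≈ 5.6630.


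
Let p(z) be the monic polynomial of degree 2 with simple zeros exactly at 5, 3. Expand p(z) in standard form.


The polynomial is p(z) = ∏_{α ∈ S} (z − α), where S = {5, 3}.
Expanding the product yields: p(z) = z^2 -8·z + 15.
The resulting polynomial has degree 2 and real coefficients as required.

p(z) = z^2 -8·z + 15.


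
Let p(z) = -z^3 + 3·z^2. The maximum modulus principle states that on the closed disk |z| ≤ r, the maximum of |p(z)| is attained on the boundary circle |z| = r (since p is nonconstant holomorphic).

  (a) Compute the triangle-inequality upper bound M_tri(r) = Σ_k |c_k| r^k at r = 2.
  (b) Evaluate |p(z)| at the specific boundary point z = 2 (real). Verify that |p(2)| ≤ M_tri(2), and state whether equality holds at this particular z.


Coefficients: c_0 = 0, c_1 = 0, c_2 = 3, c_3 = -1. Radius r = 2.
Part (a). Triangle bound: M_tri(r) = Σ_k |c_k| r^k
  = |0|·2^0 + |0|·2^1 + |3|·2^2 + |-1|·2^3
  = 0 + 0 + 12 + 8 = 20.
This bounds M(r) := max_{|z|=r} |p(z)| from above; equality holds iff all terms c_k z^k can be made to align in phase at a single z on |z|=r.
Part (b). At z = 2 (real, on the circle |z| = r):
  p(2) = (0)·2^0 + (0)·2^1 + (3)·2^2 + (-1)·2^3 = 4.
  |p(2)| = 4.
Check: |p(2)| = 4 ≤ 20 = M_tri(2). ✓ Equality does not hold at z = 2 (the coefficients have mixed signs, so the terms do not all align in phase there).

M_tri(2) = 20; |p(2)| = 4; equality at z=2: no.


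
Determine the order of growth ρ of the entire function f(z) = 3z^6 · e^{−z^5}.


M(r) = max_{|z|=r} |3|·|z|^6·|e^{−z^5}| = 3·r^6 · e^{1r^5} (the factors attain their maxima compatibly on |z|=r). Then log M(r) = log 3 + 6·log r + 1r^5, dominated by the last term, so log log M(r) ~ 5·log r. The polynomial factor 3z^6 contributes only a log r term and does not affect the order. ρ = 5.
Therefore ρ = 5.

Order ρ = 5.


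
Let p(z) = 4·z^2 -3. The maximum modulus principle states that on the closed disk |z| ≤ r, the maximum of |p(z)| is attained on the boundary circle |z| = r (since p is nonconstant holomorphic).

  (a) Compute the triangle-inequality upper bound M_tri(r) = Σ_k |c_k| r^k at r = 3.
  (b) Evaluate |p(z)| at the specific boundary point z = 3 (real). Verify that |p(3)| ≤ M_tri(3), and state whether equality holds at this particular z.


Coefficients: c_0 = -3, c_1 = 0, c_2 = 4. Radius r = 3.
Part (a). Triangle bound: M_tri(r) = Σ_k |c_k| r^k
  = |-3|·3^0 + |0|·3^1 + |4|·3^2
  = 3 + 0 + 36 = 39.
This bounds M(r) := max_{|z|=r} |p(z)| from above; equality holds iff all terms c_k z^k can be made to align in phase at a single z on |z|=r.
Part (b). At z = 3 (real, on the circle |z| = r):
  p(3) = (-3)·3^0 + (0)·3^1 + (4)·3^2 = 33.
  |p(3)| = 33.
Check: |p(3)| = 33 ≤ 39 = M_tri(3). ✓ Equality does not hold at z = 3 (the coefficients have mixed signs, so the terms do not all align in phase there).

M_tri(3) = 39; |p(3)| = 33; equality at z=3: no.


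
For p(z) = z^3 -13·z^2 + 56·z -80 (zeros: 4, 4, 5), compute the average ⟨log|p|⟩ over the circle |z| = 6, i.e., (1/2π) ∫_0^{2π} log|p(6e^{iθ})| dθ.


Zeros: 4, 4, 5; r = 6.
Inside |z| < r: 4, 4, 5. Outside (|z| ≥ r): ∅.
p(0) = -80, so log|p(0)| = log(80) = 4.3820.
Apply Jensen: I(r) = log|p(0)| + Σ_k log(r/|z_k|), summed over zeros inside |z| < r.
  log(r/|z_k|) for z_k = 4: log(6/4) = 0.4055
  log(r/|z_k|) for z_k = 4: log(6/4) = 0.4055
  log(r/|z_k|) for z_k = 5: log(6/5) = 0.1823
Sum over inside zeros: 0.9933.
I(r) = log|p(0)| + (inside sum) = 4.3820 + 0.9933 = 5.3753.
Closed form (all zeros inside, monic): I(r) = n·log(r) = 3·log(6) = 5.3753. ✓

I(r) ≈ 5.3753.


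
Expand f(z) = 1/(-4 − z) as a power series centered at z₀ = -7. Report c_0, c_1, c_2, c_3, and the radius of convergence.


Let w = z − z₀, so z = z₀ + w.
Then -4 − z = -4 − (z₀ + w) = (-4 − z₀) − w = 3 − w.
f(z) = 1/(3 − w) = (1/(3)) · 1/(1 − w/(3)) = Σ_{n≥0} w^n / (3)^(n+1).
So c_n = 1/(3)^(n+1):
  c_0 = 1/(3)^1 = 1/3.
  c_1 = 1/(3)^2 = 1/9.
  c_2 = 1/(3)^3 = 1/27.
  c_3 = 1/(3)^4 = 1/81.
The series is valid for |w/d| < 1, i.e. |z − z₀| < |d|.
Radius of convergence: R = |-4 − z₀| = |3| = 3 (distance from z₀ to the singularity z = -4).

c_0 = 1/3, c_1 = 1/9, c_2 = 1/27, c_3 = 1/81; R = 3.


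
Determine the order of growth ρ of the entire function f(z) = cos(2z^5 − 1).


Write cos(w) = (e^{iw} ± e^{−iw})/(2 or 2i), so |cos(w)| ≤ e^{|w|}. With w = 2z^5 − 1, |w| ≤ 2r^5 + 1 on |z|=r, giving M(r) ≤ e^{2r^5 + 1} and ρ ≤ 5. For the lower bound, choose z on |z|=r with 2z^5 purely imaginary of modulus 2r^5; then |cos(2z^5 − 1)| grows like e^{2r^5}/2, so ρ ≥ 5. Hence ρ = 5.
Therefore ρ = 5.

Order ρ = 5.


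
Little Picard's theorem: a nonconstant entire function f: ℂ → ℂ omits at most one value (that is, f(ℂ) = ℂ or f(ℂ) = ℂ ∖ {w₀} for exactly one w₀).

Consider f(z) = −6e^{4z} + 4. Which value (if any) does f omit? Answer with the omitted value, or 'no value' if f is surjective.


Little Picard bounds the complement of f(ℂ) to at most one point.
e^{4z} is never zero on ℂ, so -6·e^{4z} takes every value in ℂ ∖ {0}. Adding 4 shifts the range to ℂ ∖ {4}. Thus f omits exactly the value 4.

Omitted value: 4.


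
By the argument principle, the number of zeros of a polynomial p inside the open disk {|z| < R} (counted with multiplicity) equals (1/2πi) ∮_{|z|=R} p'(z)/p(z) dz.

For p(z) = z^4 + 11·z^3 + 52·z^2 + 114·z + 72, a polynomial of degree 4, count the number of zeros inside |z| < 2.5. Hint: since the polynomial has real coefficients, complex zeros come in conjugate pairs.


The zeros of p are: -1, (-3 + 3i), (-3 - 3i), -4.
Their magnitudes are: 1, 4.243, 4.243, 4.
Zeros with |z| < R = 2.5: -1.
Count = 1.
By the argument principle, (1/2πi) ∮_{|z|=R} p'(z)/p(z) dz equals exactly this count.

Number of zeros inside |z| < 2.5: 1.


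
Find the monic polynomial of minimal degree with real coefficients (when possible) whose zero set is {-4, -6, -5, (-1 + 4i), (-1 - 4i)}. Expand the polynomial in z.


The polynomial is p(z) = ∏_{α ∈ S} (z − α), where S = {-4, -6, -5, (-1 + 4i), (-1 - 4i)}.
Expanding the product yields: p(z) = z^5 + 17·z^4 + 121·z^3 + 523·z^2 + 1498·z + 2040.
Note conjugate pairs combine to real quadratics: (z − (-1+4i))(z − (-1−4i)) = z² + 2z + 17.
The resulting polynomial has degree 5 and real coefficients as required.

p(z) = z^5 + 17·z^4 + 121·z^3 + 523·z^2 + 1498·z + 2040.


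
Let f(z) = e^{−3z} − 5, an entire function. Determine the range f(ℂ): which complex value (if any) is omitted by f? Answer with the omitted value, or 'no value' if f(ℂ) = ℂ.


Little Picard bounds the complement of f(ℂ) to at most one point.
e^{−3z} is never zero on ℂ, so 1·e^{−3z} takes every value in ℂ ∖ {0}. Adding -5 shifts the range to ℂ ∖ {-5}. Thus f omits exactly the value -5.

Omitted value: -5.


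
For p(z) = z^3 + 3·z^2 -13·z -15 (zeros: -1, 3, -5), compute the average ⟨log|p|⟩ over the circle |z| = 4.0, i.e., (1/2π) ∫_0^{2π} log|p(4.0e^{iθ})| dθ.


Zeros: -5, -1, 3; r = 4.0.
Inside |z| < r: -1, 3. Outside (|z| ≥ r): -5.
p(0) = -15, so log|p(0)| = log(15) = 2.7081.
Apply Jensen: I(r) = log|p(0)| + Σ_k log(r/|z_k|), summed over zeros inside |z| < r.
  log(r/|z_k|) for z_k = -1: log(4.0/1) = 1.3863
  log(r/|z_k|) for z_k = 3: log(4.0/3) = 0.2877
  Outside zeros (-5) contribute nothing to the Jensen sum.
Sum over inside zeros: 1.6740.
I(r) = log|p(0)| + (inside sum) = 2.7081 + 1.6740 = 4.3820.
Note: since some zeros are outside |z| ≤ r, the simplified n·log(r) form does NOT apply — only the inside zeros contribute.

I(r) ≈ 4.3820.


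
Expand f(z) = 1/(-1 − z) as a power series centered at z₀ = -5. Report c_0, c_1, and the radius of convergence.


Let w = z − z₀, so z = z₀ + w.
Then -1 − z = -1 − (z₀ + w) = (-1 − z₀) − w = 4 − w.
f(z) = 1/(4 − w) = (1/(4)) · 1/(1 − w/(4)) = Σ_{n≥0} w^n / (4)^(n+1).
So c_n = 1/(4)^(n+1):
  c_0 = 1/(4)^1 = 1/4.
  c_1 = 1/(4)^2 = 1/16.
The series is valid for |w/d| < 1, i.e. |z − z₀| < |d|.
Radius of convergence: R = |-1 − z₀| = |4| = 4 (distance from z₀ to the singularity z = -1).

c_0 = 1/4, c_1 = 1/16; R = 4.


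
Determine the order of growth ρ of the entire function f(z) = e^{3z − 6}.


|e^{3z − 6}| = e^{Re(3·z) + -6} ≤ e^{3|z|^1 + -6} = e^{3r^1 + -6} on |z| = r, so ρ ≤ 1. Choosing z on |z|=r so that 3·z is real positive (always possible by picking arg z appropriately) gives |f(z)| = e^{3r^1 + -6}, matching the bound. The additive constant -6 does not affect log log M(r) ~ 1·log r. Hence ρ = 1.
Therefore ρ = 1.

Order ρ = 1.


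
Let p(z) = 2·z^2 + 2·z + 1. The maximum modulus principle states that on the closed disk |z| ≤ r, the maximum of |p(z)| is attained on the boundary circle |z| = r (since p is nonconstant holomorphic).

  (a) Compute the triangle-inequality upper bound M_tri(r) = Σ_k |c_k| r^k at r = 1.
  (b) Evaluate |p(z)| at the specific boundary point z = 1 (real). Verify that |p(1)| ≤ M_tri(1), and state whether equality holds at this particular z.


Coefficients: c_0 = 1, c_1 = 2, c_2 = 2. Radius r = 1.
Part (a). Triangle bound: M_tri(r) = Σ_k |c_k| r^k
  = |1|·1^0 + |2|·1^1 + |2|·1^2
  = 1 + 2 + 2 = 5.
This bounds M(r) := max_{|z|=r} |p(z)| from above; equality holds iff all terms c_k z^k can be made to align in phase at a single z on |z|=r.
Part (b). At z = 1 (real, on the circle |z| = r):
  p(1) = (1)·1^0 + (2)·1^1 + (2)·1^2 = 5.
  |p(1)| = 5.
Since all nonzero coefficients share the same sign, |p(1)| = 5 = M_tri(1); the triangle bound is attained at z = 1, so in fact M(r) = 5.

M_tri(1) = 5; |p(1)| = 5; equality at z=1: yes.


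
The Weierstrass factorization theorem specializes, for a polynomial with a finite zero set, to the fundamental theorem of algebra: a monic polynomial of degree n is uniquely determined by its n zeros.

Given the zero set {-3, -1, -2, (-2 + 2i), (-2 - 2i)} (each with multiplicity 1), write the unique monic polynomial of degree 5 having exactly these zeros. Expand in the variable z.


The polynomial is p(z) = ∏_{α ∈ S} (z − α), where S = {-3, -1, -2, (-2 + 2i), (-2 - 2i)}.
Expanding the product yields: p(z) = z^5 + 10·z^4 + 43·z^3 + 98·z^2 + 112·z + 48.
Note conjugate pairs combine to real quadratics: (z − (-2+2i))(z − (-2−2i)) = z² + 4z + 8.
The resulting polynomial has degree 5 and real coefficients as required.

p(z) = z^5 + 10·z^4 + 43·z^3 + 98·z^2 + 112·z + 48.


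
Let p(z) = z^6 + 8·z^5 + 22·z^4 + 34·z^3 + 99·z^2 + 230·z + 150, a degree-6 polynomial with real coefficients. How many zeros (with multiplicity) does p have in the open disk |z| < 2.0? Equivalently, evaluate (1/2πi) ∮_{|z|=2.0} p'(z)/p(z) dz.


The zeros of p are: (1 + 2i), (1 - 2i), -3, (-3 + 1i), (-3 - 1i), -1.
Their magnitudes are: 2.236, 2.236, 3, 3.162, 3.162, 1.
Zeros with |z| < R = 2.0: -1.
Count = 1.
By the argument principle, (1/2πi) ∮_{|z|=R} p'(z)/p(z) dz equals exactly this count.

Number of zeros inside |z| < 2.0: 1.


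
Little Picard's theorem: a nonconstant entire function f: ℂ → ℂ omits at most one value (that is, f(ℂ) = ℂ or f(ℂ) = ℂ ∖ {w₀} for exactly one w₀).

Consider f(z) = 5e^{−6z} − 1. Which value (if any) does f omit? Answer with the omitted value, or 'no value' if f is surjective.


Little Picard bounds the complement of f(ℂ) to at most one point.
e^{−6z} is never zero on ℂ, so 5·e^{−6z} takes every value in ℂ ∖ {0}. Adding -1 shifts the range to ℂ ∖ {-1}. Thus f omits exactly the value -1.

Omitted value: -1.


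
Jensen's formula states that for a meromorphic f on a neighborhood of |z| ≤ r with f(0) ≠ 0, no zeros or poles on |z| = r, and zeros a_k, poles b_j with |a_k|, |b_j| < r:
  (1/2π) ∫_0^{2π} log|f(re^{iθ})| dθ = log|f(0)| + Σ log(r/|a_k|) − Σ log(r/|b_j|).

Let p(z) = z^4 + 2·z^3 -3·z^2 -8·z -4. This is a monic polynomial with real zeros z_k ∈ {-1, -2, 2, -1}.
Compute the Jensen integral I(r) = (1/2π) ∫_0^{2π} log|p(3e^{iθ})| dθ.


Zeros: -2, -1, -1, 2; r = 3.
Inside |z| < r: -2, -1, -1, 2. Outside (|z| ≥ r): ∅.
p(0) = -4, so log|p(0)| = log(4) = 1.3863.
Apply Jensen: I(r) = log|p(0)| + Σ_k log(r/|z_k|), summed over zeros inside |z| < r.
  log(r/|z_k|) for z_k = -1: log(3/1) = 1.0986
  log(r/|z_k|) for z_k = -2: log(3/2) = 0.4055
  log(r/|z_k|) for z_k = 2: log(3/2) = 0.4055
  log(r/|z_k|) for z_k = -1: log(3/1) = 1.0986
Sum over inside zeros: 3.0082.
I(r) = log|p(0)| + (inside sum) = 1.3863 + 3.0082 = 4.3944.
Closed form (all zeros inside, monic): I(r) = n·log(r) = 4·log(3) = 4.3944. ✓

I(r) ≈ 4.3944.
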